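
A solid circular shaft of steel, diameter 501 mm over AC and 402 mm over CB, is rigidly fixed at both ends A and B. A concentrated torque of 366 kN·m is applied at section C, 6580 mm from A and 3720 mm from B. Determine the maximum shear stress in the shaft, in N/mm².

Compatibility: T_A·a/J_AC = T_B·b/J_CB with T_A + T_B = T₀.
J_AC = 6.19×10^-3 m⁴, J_CB = 2.56×10^-3 m⁴, so T_A = T₀·(J_AC/a)/((J_AC/a)+(J_CB/b)) = 211200 N·m, T_B = 154800 N·m.
τ in each portion: τ_AC = 8.55×10^6 Pa, τ_CB = 1.21×10^7 Pa; maximum is in CB.
τ_max = T_CB·r/J = 154800·0.201/2.56×10^-3 = 1.214×10^7 Pa.

12.1 N/mm²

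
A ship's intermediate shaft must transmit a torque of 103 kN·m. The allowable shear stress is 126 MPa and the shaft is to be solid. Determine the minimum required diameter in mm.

161 mm

For a solid shaft τ_max = 16T/(πd³), so d = (16T/(π τ_allow))^(1/3) = (16·103000/(π·1.26×10^8))^(1/3) = 0.1609 m.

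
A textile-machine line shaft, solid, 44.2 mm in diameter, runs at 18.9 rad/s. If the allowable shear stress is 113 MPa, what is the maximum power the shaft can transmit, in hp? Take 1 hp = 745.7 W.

J = πd⁴/32 = π(0.0442)⁴/32 = 3.747×10^-7 m⁴.
T_max = τ_allow·J/r = 1.13×10^8 × 3.747×10^-7 / 0.0221 = 1916 N·m.
ω = 18.9 rad/s, so P_max = T_max·ω = 3.621×10^4 W.

48.6 hp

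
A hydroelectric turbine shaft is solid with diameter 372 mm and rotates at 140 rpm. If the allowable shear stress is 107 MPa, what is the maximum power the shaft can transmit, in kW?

J = πd⁴/32 = π(0.372)⁴/32 = 1.880×10^-3 m⁴.
T_max = τ_allow·J/r = 1.07×10^8 × 1.880×10^-3 / 0.186 = 1.082e6 N·m.
ω = 2π·140/60 = 14.66 rad/s, so P_max = T_max·ω = 1.586×10^7 W.

15900 kW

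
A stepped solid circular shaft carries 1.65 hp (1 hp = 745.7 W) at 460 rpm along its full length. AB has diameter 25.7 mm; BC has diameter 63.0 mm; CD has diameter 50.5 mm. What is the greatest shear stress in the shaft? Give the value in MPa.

7.66 MPa

ω = 2π·460/60 = 48.17 rad/s, so T = P/ω = 1.65×745.7 / 48.17 = 25.54 N·m.
Under the same torque, τ_max = 16T/(πd³) is largest where d is smallest — segment AB (d = 25.7 mm).
τ_max = 16·25.54/(π·(0.0257)³) = 7.664×10^6 Pa.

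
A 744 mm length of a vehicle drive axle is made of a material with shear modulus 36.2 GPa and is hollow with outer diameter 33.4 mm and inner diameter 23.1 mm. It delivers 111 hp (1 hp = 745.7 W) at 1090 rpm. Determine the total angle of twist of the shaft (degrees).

ω = 2π·1090/60 = 114.1 rad/s, so T = P/ω = 111×745.7 / 114.1 = 725.2 N·m.
J = π(d_o⁴ − d_i⁴)/32 = π(0.0334⁴ − 0.0231⁴)/32 = 9.422×10^-8 m⁴.
θ = T·L/(G·J) = 725.2 × 0.744 / (36.2×10⁹ × 9.422×10^-8) = 0.1582 rad.

9.06°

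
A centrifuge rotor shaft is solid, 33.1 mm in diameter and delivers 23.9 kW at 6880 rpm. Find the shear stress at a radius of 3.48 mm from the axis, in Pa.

ω = 2π·6880/60 = 720.5 rad/s, so T = P/ω = 23.9×10³ / 720.5 = 33.17 N·m.
J = πd⁴/32 = π(0.0331)⁴/32 = 1.178×10^-7 m⁴.
Shear stress varies linearly with radius: τ = T·r/J = 33.17 × 0.00348 / 1.178×10^-7 = 9.796×10^5 Pa.

980000 Pa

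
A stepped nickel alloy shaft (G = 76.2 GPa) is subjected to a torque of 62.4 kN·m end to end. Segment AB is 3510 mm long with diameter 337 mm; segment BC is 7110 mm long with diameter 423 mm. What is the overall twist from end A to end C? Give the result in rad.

0.00412 rad

J_AB = π(0.337)⁴/32 = 1.27×10^-3 m⁴; J_BC = π(0.423)⁴/32 = 3.14×10^-3 m⁴.
θ = (T/G)·Σ L_i/J_i = (62400/76.2×10⁹)·(3.51/1.27×10^-3 + 7.11/3.14×10^-3) = 4.122×10^-3 rad.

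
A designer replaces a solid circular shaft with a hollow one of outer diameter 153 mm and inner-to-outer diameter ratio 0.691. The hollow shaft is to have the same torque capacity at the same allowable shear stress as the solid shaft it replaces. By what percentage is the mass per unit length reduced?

Equal τ_max and T ⇒ the solid shaft needs d_s³ = d_o³(1−k⁴), so d_s = 153·(1−0.691⁴)^(1/3) = 140.4 mm.
Area ratio A_h/A_s = d_o²(1−k²)/d_s² = (1−k²)/(1−k⁴)^(2/3) = 0.6209.
Mass saving = 1 − 0.6209 = 37.9 %.

37.9 %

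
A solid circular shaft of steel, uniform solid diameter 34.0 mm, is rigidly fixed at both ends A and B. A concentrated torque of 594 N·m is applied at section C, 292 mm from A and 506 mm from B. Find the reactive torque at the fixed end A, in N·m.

377 N·m

With uniform GJ and both ends fixed, compatibility θ_AC = θ_CB gives T_A·a = T_B·b, together with T_A + T_B = T₀.
T_A = T₀·b/(a+b) = 594.0·506/798.0 = 376.6 N·m; T_B = 217.4 N·m.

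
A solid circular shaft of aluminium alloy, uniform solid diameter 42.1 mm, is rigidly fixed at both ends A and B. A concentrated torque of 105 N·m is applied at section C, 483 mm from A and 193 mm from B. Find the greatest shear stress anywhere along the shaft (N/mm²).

5.12 N/mm²

With uniform GJ and both ends fixed, compatibility θ_AC = θ_CB gives T_A·a = T_B·b, together with T_A + T_B = T₀.
T_A = T₀·b/(a+b) = 105.0·193/676.0 = 29.98 N·m; T_B = 75.02 N·m.
τ in each portion: τ_AC = 2.05×10^6 Pa, τ_CB = 5.12×10^6 Pa; maximum is in CB.
τ_max = T_CB·r/J = 75.02·0.0210/3.08×10^-7 = 5.121×10^6 Pa.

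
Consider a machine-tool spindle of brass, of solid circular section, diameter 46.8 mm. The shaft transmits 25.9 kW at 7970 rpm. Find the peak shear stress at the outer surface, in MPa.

1.54 MPa

ω = 2π·7970/60 = 834.6 rad/s, so T = P/ω = 25.9×10³ / 834.6 = 31.03 N·m.
J = πd⁴/32 = π(0.0468)⁴/32 = 4.710×10^-7 m⁴.
τ_max = T·r/J = 31.03 × 0.0234 / 4.710×10^-7 = 1.542×10^6 Pa.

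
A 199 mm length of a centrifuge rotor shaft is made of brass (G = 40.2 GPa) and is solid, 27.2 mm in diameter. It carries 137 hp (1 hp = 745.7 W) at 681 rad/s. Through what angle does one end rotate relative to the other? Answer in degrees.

ω = 681 rad/s, so T = P/ω = 137×745.7 / 681.0 = 150.0 N·m.
J = πd⁴/32 = π(0.0272)⁴/32 = 5.374×10^-8 m⁴.
θ = T·L/(G·J) = 150.0 × 0.199 / (40.2×10⁹ × 5.374×10^-8) = 0.01382 rad.

0.792°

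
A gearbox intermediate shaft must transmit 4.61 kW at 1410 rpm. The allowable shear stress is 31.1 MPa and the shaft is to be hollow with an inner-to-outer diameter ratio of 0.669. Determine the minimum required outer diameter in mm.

18.6 mm

ω = 2π·1410/60 = 147.7 rad/s, so T = P/ω = 4.61×10³ / 147.7 = 31.22 N·m.
For a hollow shaft with d_i/d_o = 0.669: τ_max = 16T/(π d_o³ (1−k⁴)), so d_o = [16T/(π τ_allow (1−k⁴))]^(1/3) = [16·31.22/(π·3.11×10^7·0.7997)]^(1/3) = 0.01856 m.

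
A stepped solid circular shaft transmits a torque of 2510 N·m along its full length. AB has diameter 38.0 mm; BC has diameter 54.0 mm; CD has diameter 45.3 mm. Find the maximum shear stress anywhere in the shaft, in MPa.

233 MPa

Under the same torque, τ_max = 16T/(πd³) is largest where d is smallest — segment AB (d = 38.0 mm).
τ_max = 16·2510/(π·(0.0380)³) = 2.330×10^8 Pa.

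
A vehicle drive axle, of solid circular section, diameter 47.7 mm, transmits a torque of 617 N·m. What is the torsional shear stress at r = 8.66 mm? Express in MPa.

J = πd⁴/32 = π(0.0477)⁴/32 = 5.082×10^-7 m⁴.
Shear stress varies linearly with radius: τ = T·r/J = 617.0 × 0.00866 / 5.082×10^-7 = 1.051×10^7 Pa.

10.5 MPa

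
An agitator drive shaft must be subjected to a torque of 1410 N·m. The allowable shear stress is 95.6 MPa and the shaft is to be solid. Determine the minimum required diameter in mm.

For a solid shaft τ_max = 16T/(πd³), so d = (16T/(π τ_allow))^(1/3) = (16·1410/(π·9.56×10^7))^(1/3) = 0.04219 m.

42.2 mm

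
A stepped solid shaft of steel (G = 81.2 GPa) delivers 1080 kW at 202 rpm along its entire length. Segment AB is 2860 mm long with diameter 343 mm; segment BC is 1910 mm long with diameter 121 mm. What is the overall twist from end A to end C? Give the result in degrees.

ω = 2π·202/60 = 21.15 rad/s, so T = P/ω = 1080×10³ / 21.15 = 51060 N·m.
J_AB = π(0.343)⁴/32 = 1.36×10^-3 m⁴; J_BC = π(0.121)⁴/32 = 2.10×10^-5 m⁴.
θ = (T/G)·Σ L_i/J_i = (51060/81.2×10⁹)·(2.86/1.36×10^-3 + 1.91/2.10×10^-5) = 0.05839 rad.

3.35°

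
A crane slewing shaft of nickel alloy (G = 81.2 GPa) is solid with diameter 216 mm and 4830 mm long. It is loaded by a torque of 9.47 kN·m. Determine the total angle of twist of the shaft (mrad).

J = πd⁴/32 = π(0.216)⁴/32 = 2.137×10^-4 m⁴.
θ = T·L/(G·J) = 9470 × 4.83 / (81.2×10⁹ × 2.137×10^-4) = 2.636×10^-3 rad.

2.64 mrad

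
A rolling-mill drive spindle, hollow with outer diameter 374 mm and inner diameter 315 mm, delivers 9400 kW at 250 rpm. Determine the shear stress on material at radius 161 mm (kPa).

60600 kPa

ω = 2π·250/60 = 26.18 rad/s, so T = P/ω = 9400×10³ / 26.18 = 359100 N·m.
J = π(d_o⁴ − d_i⁴)/32 = π(0.374⁴ − 0.315⁴)/32 = 9.542×10^-4 m⁴.
Shear stress varies linearly with radius: τ = T·r/J = 359100 × 0.161 / 9.542×10^-4 = 6.058×10^7 Pa.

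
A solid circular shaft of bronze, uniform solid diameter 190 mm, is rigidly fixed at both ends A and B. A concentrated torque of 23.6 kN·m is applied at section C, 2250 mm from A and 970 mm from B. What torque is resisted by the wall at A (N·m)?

7110 N·m

With uniform GJ and both ends fixed, compatibility θ_AC = θ_CB gives T_A·a = T_B·b, together with T_A + T_B = T₀.
T_A = T₀·b/(a+b) = 23600·970/3220 = 7109 N·m; T_B = 16490 N·m.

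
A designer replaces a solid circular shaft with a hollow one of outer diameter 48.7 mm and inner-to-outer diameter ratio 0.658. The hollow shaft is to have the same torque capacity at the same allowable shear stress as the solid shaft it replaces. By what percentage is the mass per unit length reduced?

Equal τ_max and T ⇒ the solid shaft needs d_s³ = d_o³(1−k⁴), so d_s = 48.7·(1−0.658⁴)^(1/3) = 45.44 mm.
Area ratio A_h/A_s = d_o²(1−k²)/d_s² = (1−k²)/(1−k⁴)^(2/3) = 0.6512.
Mass saving = 1 − 0.6512 = 34.9 %.

34.9 %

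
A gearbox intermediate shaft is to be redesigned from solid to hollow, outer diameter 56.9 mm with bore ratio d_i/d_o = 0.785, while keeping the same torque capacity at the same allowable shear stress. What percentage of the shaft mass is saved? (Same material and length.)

47.2 %

Equal τ_max and T ⇒ the solid shaft needs d_s³ = d_o³(1−k⁴), so d_s = 56.9·(1−0.785⁴)^(1/3) = 48.53 mm.
Area ratio A_h/A_s = d_o²(1−k²)/d_s² = (1−k²)/(1−k⁴)^(2/3) = 0.5277.
Mass saving = 1 − 0.5277 = 47.2 %.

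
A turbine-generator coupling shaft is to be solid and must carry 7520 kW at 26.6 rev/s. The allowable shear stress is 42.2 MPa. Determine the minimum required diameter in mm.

ω = 2π·26.6 = 167.1 rad/s, so T = P/ω = 7520×10³ / 167.1 = 44990 N·m.
For a solid shaft τ_max = 16T/(πd³), so d = (16T/(π τ_allow))^(1/3) = (16·44990/(π·4.22×10^7))^(1/3) = 0.1758 m.

176 mm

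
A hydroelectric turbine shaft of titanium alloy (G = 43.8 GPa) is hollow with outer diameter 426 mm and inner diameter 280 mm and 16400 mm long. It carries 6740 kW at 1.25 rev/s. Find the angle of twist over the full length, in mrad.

122 mrad

ω = 2π·1.25 = 7.854 rad/s, so T = P/ω = 6740×10³ / 7.854 = 858200 N·m.
J = π(d_o⁴ − d_i⁴)/32 = π(0.426⁴ − 0.280⁴)/32 = 2.630×10^-3 m⁴.
θ = T·L/(G·J) = 858200 × 16.4 / (43.8×10⁹ × 2.630×10^-3) = 0.1222 rad.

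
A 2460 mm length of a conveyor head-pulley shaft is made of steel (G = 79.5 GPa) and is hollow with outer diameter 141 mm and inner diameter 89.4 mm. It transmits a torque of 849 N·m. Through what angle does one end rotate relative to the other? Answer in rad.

8.08e-4 rad

J = π(d_o⁴ − d_i⁴)/32 = π(0.141⁴ − 0.0894⁴)/32 = 3.253×10^-5 m⁴.
θ = T·L/(G·J) = 849.0 × 2.46 / (79.5×10⁹ × 3.253×10^-5) = 8.075×10^-4 rad.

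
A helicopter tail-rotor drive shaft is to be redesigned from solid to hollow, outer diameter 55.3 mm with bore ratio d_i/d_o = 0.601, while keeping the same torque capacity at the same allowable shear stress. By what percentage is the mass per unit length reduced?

Equal τ_max and T ⇒ the solid shaft needs d_s³ = d_o³(1−k⁴), so d_s = 55.3·(1−0.601⁴)^(1/3) = 52.78 mm.
Area ratio A_h/A_s = d_o²(1−k²)/d_s² = (1−k²)/(1−k⁴)^(2/3) = 0.7012.
Mass saving = 1 − 0.7012 = 29.9 %.

29.9 %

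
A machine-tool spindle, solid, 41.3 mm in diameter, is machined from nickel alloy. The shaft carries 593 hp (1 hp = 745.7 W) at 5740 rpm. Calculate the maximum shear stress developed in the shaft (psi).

ω = 2π·5740/60 = 601.1 rad/s, so T = P/ω = 593×745.7 / 601.1 = 735.7 N·m.
J = πd⁴/32 = π(0.0413)⁴/32 = 2.856×10^-7 m⁴.
τ_max = T·r/J = 735.7 × 0.0206 / 2.856×10^-7 = 5.319×10^7 Pa.

7710 psi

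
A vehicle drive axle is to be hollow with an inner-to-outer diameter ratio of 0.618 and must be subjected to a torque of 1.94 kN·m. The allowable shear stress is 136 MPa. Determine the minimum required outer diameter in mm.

44.0 mm

For a hollow shaft with d_i/d_o = 0.618: τ_max = 16T/(π d_o³ (1−k⁴)), so d_o = [16T/(π τ_allow (1−k⁴))]^(1/3) = [16·1940/(π·1.36×10^8·0.8541)]^(1/3) = 0.04398 m.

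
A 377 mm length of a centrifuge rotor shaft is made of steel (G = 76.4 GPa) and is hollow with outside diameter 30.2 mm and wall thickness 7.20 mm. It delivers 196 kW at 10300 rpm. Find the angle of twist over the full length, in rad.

0.0119 rad

ω = 2π·10300/60 = 1079 rad/s, so T = P/ω = 196×10³ / 1079 = 181.7 N·m.
J = π(d_o⁴ − d_i⁴)/32 = π(0.0302⁴ − 0.0158⁴)/32 = 7.555×10^-8 m⁴.
θ = T·L/(G·J) = 181.7 × 0.377 / (76.4×10⁹ × 7.555×10^-8) = 0.01187 rad.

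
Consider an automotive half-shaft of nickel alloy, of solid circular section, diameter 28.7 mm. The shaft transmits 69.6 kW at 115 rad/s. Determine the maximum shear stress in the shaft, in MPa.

130 MPa

ω = 115 rad/s, so T = P/ω = 69.6×10³ / 115.0 = 605.2 N·m.
J = πd⁴/32 = π(0.0287)⁴/32 = 6.661×10^-8 m⁴.
τ_max = T·r/J = 605.2 × 0.0143 / 6.661×10^-8 = 1.304×10^8 Pa.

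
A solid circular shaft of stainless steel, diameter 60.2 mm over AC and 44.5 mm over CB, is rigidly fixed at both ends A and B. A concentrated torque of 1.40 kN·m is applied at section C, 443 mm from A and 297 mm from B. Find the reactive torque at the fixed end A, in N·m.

969 N·m

Compatibility: T_A·a/J_AC = T_B·b/J_CB with T_A + T_B = T₀.
J_AC = 1.29×10^-6 m⁴, J_CB = 3.85×10^-7 m⁴, so T_A = T₀·(J_AC/a)/((J_AC/a)+(J_CB/b)) = 968.6 N·m, T_B = 431.4 N·m.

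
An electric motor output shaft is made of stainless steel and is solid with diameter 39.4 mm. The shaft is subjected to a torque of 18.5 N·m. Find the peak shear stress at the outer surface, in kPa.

1540 kPa

J = πd⁴/32 = π(0.0394)⁴/32 = 2.366×10^-7 m⁴.
τ_max = T·r/J = 18.50 × 0.0197 / 2.366×10^-7 = 1.540×10^6 Pa.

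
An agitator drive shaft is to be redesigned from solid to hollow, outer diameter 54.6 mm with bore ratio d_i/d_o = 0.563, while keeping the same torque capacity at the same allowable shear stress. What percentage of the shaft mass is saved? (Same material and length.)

Equal τ_max and T ⇒ the solid shaft needs d_s³ = d_o³(1−k⁴), so d_s = 54.6·(1−0.563⁴)^(1/3) = 52.71 mm.
Area ratio A_h/A_s = d_o²(1−k²)/d_s² = (1−k²)/(1−k⁴)^(2/3) = 0.7330.
Mass saving = 1 − 0.7330 = 26.7 %.

26.7 %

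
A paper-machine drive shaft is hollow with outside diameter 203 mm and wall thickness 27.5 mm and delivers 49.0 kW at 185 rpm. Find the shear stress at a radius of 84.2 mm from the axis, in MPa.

ω = 2π·185/60 = 19.37 rad/s, so T = P/ω = 49.0×10³ / 19.37 = 2529 N·m.
J = π(d_o⁴ − d_i⁴)/32 = π(0.203⁴ − 0.148⁴)/32 = 1.196×10^-4 m⁴.
Shear stress varies linearly with radius: τ = T·r/J = 2529 × 0.0842 / 1.196×10^-4 = 1.780×10^6 Pa.

1.78 MPa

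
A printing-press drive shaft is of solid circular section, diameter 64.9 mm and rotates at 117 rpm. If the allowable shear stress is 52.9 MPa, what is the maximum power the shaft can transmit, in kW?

34.8 kW

J = πd⁴/32 = π(0.0649)⁴/32 = 1.742×10^-6 m⁴.
T_max = τ_allow·J/r = 5.29×10^7 × 1.742×10^-6 / 0.0324 = 2839 N·m.
ω = 2π·117/60 = 12.25 rad/s, so P_max = T_max·ω = 3.479×10^4 W.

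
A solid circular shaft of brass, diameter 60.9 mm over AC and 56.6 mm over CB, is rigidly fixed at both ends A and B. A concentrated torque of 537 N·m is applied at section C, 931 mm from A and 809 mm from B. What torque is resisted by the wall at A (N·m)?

Compatibility: T_A·a/J_AC = T_B·b/J_CB with T_A + T_B = T₀.
J_AC = 1.35×10^-6 m⁴, J_CB = 1.01×10^-6 m⁴, so T_A = T₀·(J_AC/a)/((J_AC/a)+(J_CB/b)) = 288.9 N·m, T_B = 248.1 N·m.

289 N·m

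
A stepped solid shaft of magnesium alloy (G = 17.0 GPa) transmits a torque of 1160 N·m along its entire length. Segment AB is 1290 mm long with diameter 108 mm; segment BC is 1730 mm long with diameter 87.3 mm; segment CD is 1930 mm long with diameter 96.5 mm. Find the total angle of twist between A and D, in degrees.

2.45°

J_AB = π(0.108)⁴/32 = 1.34×10^-5 m⁴; J_BC = π(0.0873)⁴/32 = 5.70×10^-6 m⁴; J_CD = π(0.0965)⁴/32 = 8.51×10^-6 m⁴.
θ = (T/G)·Σ L_i/J_i = (1160/17.0×10⁹)·(1.29/1.34×10^-5 + 1.73/5.70×10^-6 + 1.93/8.51×10^-6) = 0.04276 rad.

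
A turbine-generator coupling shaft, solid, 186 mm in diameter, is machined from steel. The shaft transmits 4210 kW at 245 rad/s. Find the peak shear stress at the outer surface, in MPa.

13.6 MPa

ω = 245 rad/s, so T = P/ω = 4210×10³ / 245.0 = 17180 N·m.
J = πd⁴/32 = π(0.186)⁴/32 = 1.175×10^-4 m⁴.
τ_max = T·r/J = 17180 × 0.0930 / 1.175×10^-4 = 1.360×10^7 Pa.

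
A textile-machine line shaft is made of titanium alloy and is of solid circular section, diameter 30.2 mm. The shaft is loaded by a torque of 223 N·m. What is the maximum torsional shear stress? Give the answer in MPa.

41.2 MPa

J = πd⁴/32 = π(0.0302)⁴/32 = 8.166×10^-8 m⁴.
τ_max = T·r/J = 223.0 × 0.0151 / 8.166×10^-8 = 4.123×10^7 Pa.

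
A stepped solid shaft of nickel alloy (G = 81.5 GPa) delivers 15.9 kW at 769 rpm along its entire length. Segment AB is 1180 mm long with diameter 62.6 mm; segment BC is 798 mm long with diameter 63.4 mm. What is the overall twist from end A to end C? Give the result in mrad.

ω = 2π·769/60 = 80.53 rad/s, so T = P/ω = 15.9×10³ / 80.53 = 197.4 N·m.
J_AB = π(0.0626)⁴/32 = 1.51×10^-6 m⁴; J_BC = π(0.0634)⁴/32 = 1.59×10^-6 m⁴.
θ = (T/G)·Σ L_i/J_i = (197.4/81.5×10⁹)·(1.18/1.51×10^-6 + 0.798/1.59×10^-6) = 3.115×10^-3 rad.

3.11 mrad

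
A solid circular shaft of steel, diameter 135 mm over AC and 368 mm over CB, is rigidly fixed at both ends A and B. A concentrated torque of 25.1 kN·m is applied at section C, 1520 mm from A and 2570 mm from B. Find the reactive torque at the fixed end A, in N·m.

Compatibility: T_A·a/J_AC = T_B·b/J_CB with T_A + T_B = T₀.
J_AC = 3.26×10^-5 m⁴, J_CB = 1.80×10^-3 m⁴, so T_A = T₀·(J_AC/a)/((J_AC/a)+(J_CB/b)) = 745.8 N·m, T_B = 24350 N·m.

746 N·m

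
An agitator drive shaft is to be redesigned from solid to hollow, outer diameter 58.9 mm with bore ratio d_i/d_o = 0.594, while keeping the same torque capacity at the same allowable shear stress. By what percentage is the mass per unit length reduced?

29.3 %

Equal τ_max and T ⇒ the solid shaft needs d_s³ = d_o³(1−k⁴), so d_s = 58.9·(1−0.594⁴)^(1/3) = 56.35 mm.
Area ratio A_h/A_s = d_o²(1−k²)/d_s² = (1−k²)/(1−k⁴)^(2/3) = 0.7071.
Mass saving = 1 − 0.7071 = 29.3 %.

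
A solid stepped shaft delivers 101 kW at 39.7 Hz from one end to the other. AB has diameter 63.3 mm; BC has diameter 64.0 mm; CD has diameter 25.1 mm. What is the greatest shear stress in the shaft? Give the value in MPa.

130 MPa

ω = 2π·39.7 = 249.4 rad/s, so T = P/ω = 101×10³ / 249.4 = 404.9 N·m.
Under the same torque, τ_max = 16T/(πd³) is largest where d is smallest — segment CD (d = 25.1 mm).
τ_max = 16·404.9/(π·(0.0251)³) = 1.304×10^8 Pa.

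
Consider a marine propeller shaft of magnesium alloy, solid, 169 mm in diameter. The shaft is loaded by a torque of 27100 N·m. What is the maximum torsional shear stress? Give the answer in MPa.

J = πd⁴/32 = π(0.169)⁴/32 = 8.008×10^-5 m⁴.
τ_max = T·r/J = 27100 × 0.0845 / 8.008×10^-5 = 2.859×10^7 Pa.

28.6 MPa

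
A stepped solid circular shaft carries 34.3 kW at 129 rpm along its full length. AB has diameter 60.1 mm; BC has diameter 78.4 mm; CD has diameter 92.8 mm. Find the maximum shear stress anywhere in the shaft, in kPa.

59600 kPa

ω = 2π·129/60 = 13.51 rad/s, so T = P/ω = 34.3×10³ / 13.51 = 2539 N·m.
Under the same torque, τ_max = 16T/(πd³) is largest where d is smallest — segment AB (d = 60.1 mm).
τ_max = 16·2539/(π·(0.0601)³) = 5.957×10^7 Pa.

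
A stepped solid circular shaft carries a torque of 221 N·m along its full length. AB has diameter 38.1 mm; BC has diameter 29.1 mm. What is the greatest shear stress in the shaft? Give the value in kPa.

Under the same torque, τ_max = 16T/(πd³) is largest where d is smallest — segment BC (d = 29.1 mm).
τ_max = 16·221.0/(π·(0.0291)³) = 4.568×10^7 Pa.

45700 kPa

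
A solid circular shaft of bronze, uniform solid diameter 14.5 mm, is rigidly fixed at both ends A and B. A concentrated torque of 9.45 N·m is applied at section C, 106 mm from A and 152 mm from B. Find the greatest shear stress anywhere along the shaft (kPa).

9300 kPa

With uniform GJ and both ends fixed, compatibility θ_AC = θ_CB gives T_A·a = T_B·b, together with T_A + T_B = T₀.
T_A = T₀·b/(a+b) = 9.450·152/258.0 = 5.567 N·m; T_B = 3.883 N·m.
τ in each portion: τ_AC = 9.30×10^6 Pa, τ_CB = 6.49×10^6 Pa; maximum is in AC.
τ_max = T_AC·r/J = 5.567·0.00725/4.34×10^-9 = 9.301×10^6 Pa.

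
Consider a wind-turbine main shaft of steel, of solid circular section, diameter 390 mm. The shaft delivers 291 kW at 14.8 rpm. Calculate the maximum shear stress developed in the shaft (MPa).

ω = 2π·14.8/60 = 1.550 rad/s, so T = P/ω = 291×10³ / 1.550 = 187800 N·m.
J = πd⁴/32 = π(0.390)⁴/32 = 2.271×10^-3 m⁴.
τ_max = T·r/J = 187800 × 0.195 / 2.271×10^-3 = 1.612×10^7 Pa.

16.1 MPa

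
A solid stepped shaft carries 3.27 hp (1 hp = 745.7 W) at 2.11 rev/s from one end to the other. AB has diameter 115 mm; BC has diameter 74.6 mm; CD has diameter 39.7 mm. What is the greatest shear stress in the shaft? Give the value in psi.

ω = 2π·2.11 = 13.26 rad/s, so T = P/ω = 3.27×745.7 / 13.26 = 183.9 N·m.
Under the same torque, τ_max = 16T/(πd³) is largest where d is smallest — segment CD (d = 39.7 mm).
τ_max = 16·183.9/(π·(0.0397)³) = 1.497×10^7 Pa.

2170 psi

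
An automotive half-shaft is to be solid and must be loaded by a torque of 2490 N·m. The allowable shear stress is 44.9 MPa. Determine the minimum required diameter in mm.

65.6 mm

For a solid shaft τ_max = 16T/(πd³), so d = (16T/(π τ_allow))^(1/3) = (16·2490/(π·4.49×10^7))^(1/3) = 0.06561 m.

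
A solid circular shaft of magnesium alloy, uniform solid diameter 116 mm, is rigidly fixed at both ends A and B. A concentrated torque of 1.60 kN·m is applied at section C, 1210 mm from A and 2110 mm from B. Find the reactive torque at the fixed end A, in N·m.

With uniform GJ and both ends fixed, compatibility θ_AC = θ_CB gives T_A·a = T_B·b, together with T_A + T_B = T₀.
T_A = T₀·b/(a+b) = 1600·2110/3320 = 1017 N·m; T_B = 583.1 N·m.

1020 N·m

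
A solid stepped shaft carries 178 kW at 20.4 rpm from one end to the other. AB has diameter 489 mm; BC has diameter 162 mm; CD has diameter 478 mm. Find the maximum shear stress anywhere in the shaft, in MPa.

ω = 2π·20.4/60 = 2.136 rad/s, so T = P/ω = 178×10³ / 2.136 = 83320 N·m.
Under the same torque, τ_max = 16T/(πd³) is largest where d is smallest — segment BC (d = 162 mm).
τ_max = 16·83320/(π·(0.162)³) = 9.981×10^7 Pa.

99.8 MPa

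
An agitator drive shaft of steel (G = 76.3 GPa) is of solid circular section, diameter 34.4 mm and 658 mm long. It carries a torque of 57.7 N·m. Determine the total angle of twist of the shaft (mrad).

J = πd⁴/32 = π(0.0344)⁴/32 = 1.375×10^-7 m⁴.
θ = T·L/(G·J) = 57.70 × 0.658 / (76.3×10⁹ × 1.375×10^-7) = 3.619×10^-3 rad.

3.62 mrad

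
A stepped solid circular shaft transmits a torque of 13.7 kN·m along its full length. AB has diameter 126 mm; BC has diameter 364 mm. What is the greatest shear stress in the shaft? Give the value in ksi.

5.06 ksi

Under the same torque, τ_max = 16T/(πd³) is largest where d is smallest — segment AB (d = 126 mm).
τ_max = 16·13700/(π·(0.126)³) = 3.488×10^7 Pa.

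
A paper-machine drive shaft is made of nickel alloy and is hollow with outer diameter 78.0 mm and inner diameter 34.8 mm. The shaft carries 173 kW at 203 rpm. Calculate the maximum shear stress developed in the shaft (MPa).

90.9 MPa

ω = 2π·203/60 = 21.26 rad/s, so T = P/ω = 173×10³ / 21.26 = 8138 N·m.
J = π(d_o⁴ − d_i⁴)/32 = π(0.0780⁴ − 0.0348⁴)/32 = 3.490×10^-6 m⁴.
τ_max = T·r/J = 8138 × 0.0390 / 3.490×10^-6 = 9.094×10^7 Pa.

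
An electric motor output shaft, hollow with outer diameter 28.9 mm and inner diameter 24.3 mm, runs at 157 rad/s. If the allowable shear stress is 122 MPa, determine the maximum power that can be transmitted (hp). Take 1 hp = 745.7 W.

60.9 hp

J = π(d_o⁴ − d_i⁴)/32 = π(0.0289⁴ − 0.0243⁴)/32 = 3.425×10^-8 m⁴.
T_max = τ_allow·J/r = 1.22×10^8 × 3.425×10^-8 / 0.0144 = 289.2 N·m.
ω = 157 rad/s, so P_max = T_max·ω = 4.540×10^4 W.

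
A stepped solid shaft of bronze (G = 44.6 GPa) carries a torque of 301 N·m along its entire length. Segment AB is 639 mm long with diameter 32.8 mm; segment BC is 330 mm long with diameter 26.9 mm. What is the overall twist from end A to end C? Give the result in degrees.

4.66°

J_AB = π(0.0328)⁴/32 = 1.14×10^-7 m⁴; J_BC = π(0.0269)⁴/32 = 5.14×10^-8 m⁴.
θ = (T/G)·Σ L_i/J_i = (301.0/44.6×10⁹)·(0.639/1.14×10^-7 + 0.330/5.14×10^-8) = 0.08128 rad.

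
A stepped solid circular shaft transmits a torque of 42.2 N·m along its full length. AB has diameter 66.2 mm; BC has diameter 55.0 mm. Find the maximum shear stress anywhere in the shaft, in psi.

Under the same torque, τ_max = 16T/(πd³) is largest where d is smallest — segment BC (d = 55.0 mm).
τ_max = 16·42.20/(π·(0.0550)³) = 1.292×10^6 Pa.

187 psi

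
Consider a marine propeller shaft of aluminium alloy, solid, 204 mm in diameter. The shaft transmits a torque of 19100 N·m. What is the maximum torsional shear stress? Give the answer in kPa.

11500 kPa

J = πd⁴/32 = π(0.204)⁴/32 = 1.700×10^-4 m⁴.
τ_max = T·r/J = 19100 × 0.102 / 1.700×10^-4 = 1.146×10^7 Pa.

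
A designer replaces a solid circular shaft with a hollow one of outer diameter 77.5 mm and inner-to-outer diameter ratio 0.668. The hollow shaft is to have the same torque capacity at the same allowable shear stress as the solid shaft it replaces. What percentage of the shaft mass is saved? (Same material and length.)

Equal τ_max and T ⇒ the solid shaft needs d_s³ = d_o³(1−k⁴), so d_s = 77.5·(1−0.668⁴)^(1/3) = 71.97 mm.
Area ratio A_h/A_s = d_o²(1−k²)/d_s² = (1−k²)/(1−k⁴)^(2/3) = 0.6421.
Mass saving = 1 − 0.6421 = 35.8 %.

35.8 %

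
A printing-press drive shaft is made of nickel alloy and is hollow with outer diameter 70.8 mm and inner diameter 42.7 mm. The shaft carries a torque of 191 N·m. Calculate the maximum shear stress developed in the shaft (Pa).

3.16e6 Pa

J = π(d_o⁴ − d_i⁴)/32 = π(0.0708⁴ − 0.0427⁴)/32 = 2.140×10^-6 m⁴.
τ_max = T·r/J = 191.0 × 0.0354 / 2.140×10^-6 = 3.159×10^6 Pa.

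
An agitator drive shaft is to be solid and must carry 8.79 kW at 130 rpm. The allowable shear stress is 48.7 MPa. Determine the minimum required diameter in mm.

40.7 mm

ω = 2π·130/60 = 13.61 rad/s, so T = P/ω = 8.79×10³ / 13.61 = 645.7 N·m.
For a solid shaft τ_max = 16T/(πd³), so d = (16T/(π τ_allow))^(1/3) = (16·645.7/(π·4.87×10^7))^(1/3) = 0.04072 m.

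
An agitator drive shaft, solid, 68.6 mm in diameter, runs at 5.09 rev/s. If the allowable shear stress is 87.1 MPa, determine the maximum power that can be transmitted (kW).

J = πd⁴/32 = π(0.0686)⁴/32 = 2.174×10^-6 m⁴.
T_max = τ_allow·J/r = 8.71×10^7 × 2.174×10^-6 / 0.0343 = 5521 N·m.
ω = 2π·5.09 = 31.98 rad/s, so P_max = T_max·ω = 1.766×10^5 W.

177 kW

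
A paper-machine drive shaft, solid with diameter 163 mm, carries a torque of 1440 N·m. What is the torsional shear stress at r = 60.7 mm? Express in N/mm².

1.26 N/mm²

J = πd⁴/32 = π(0.163)⁴/32 = 6.930×10^-5 m⁴.
Shear stress varies linearly with radius: τ = T·r/J = 1440 × 0.0607 / 6.930×10^-5 = 1.261×10^6 Pa.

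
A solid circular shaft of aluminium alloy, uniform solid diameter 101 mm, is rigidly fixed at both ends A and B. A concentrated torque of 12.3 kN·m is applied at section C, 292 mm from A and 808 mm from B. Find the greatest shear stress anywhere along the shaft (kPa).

44700 kPa

With uniform GJ and both ends fixed, compatibility θ_AC = θ_CB gives T_A·a = T_B·b, together with T_A + T_B = T₀.
T_A = T₀·b/(a+b) = 12300·808/1100 = 9035 N·m; T_B = 3265 N·m.
τ in each portion: τ_AC = 4.47×10^7 Pa, τ_CB = 1.61×10^7 Pa; maximum is in AC.
τ_max = T_AC·r/J = 9035·0.0505/1.02×10^-5 = 4.466×10^7 Pa.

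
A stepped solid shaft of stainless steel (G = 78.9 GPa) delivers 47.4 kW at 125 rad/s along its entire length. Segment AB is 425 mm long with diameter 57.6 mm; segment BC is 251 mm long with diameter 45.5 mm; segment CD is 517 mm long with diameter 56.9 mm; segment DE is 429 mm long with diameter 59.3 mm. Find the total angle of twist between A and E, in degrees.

ω = 125 rad/s, so T = P/ω = 47.4×10³ / 125.0 = 379.2 N·m.
J_AB = π(0.0576)⁴/32 = 1.08×10^-6 m⁴; J_BC = π(0.0455)⁴/32 = 4.21×10^-7 m⁴; J_CD = π(0.0569)⁴/32 = 1.03×10^-6 m⁴; J_DE = π(0.0593)⁴/32 = 1.21×10^-6 m⁴.
θ = (T/G)·Σ L_i/J_i = (379.2/78.9×10⁹)·(0.425/1.08×10^-6 + 0.251/4.21×10^-7 + 0.517/1.03×10^-6 + 0.429/1.21×10^-6) = 8.870×10^-3 rad.

0.508°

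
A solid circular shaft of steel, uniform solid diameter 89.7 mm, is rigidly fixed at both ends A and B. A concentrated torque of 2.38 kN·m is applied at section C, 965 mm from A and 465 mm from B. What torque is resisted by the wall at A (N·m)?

774 N·m

With uniform GJ and both ends fixed, compatibility θ_AC = θ_CB gives T_A·a = T_B·b, together with T_A + T_B = T₀.
T_A = T₀·b/(a+b) = 2380·465/1430 = 773.9 N·m; T_B = 1606 N·m.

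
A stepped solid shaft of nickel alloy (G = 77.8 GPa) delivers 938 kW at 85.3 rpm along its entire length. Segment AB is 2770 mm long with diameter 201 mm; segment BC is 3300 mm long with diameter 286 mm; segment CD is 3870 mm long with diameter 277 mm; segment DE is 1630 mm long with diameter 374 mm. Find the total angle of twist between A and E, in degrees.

2.31°

ω = 2π·85.3/60 = 8.933 rad/s, so T = P/ω = 938×10³ / 8.933 = 105000 N·m.
J_AB = π(0.201)⁴/32 = 1.60×10^-4 m⁴; J_BC = π(0.286)⁴/32 = 6.57×10^-4 m⁴; J_CD = π(0.277)⁴/32 = 5.78×10^-4 m⁴; J_DE = π(0.374)⁴/32 = 1.92×10^-3 m⁴.
θ = (T/G)·Σ L_i/J_i = (105000/77.8×10⁹)·(2.77/1.60×10^-4 + 3.30/6.57×10^-4 + 3.87/5.78×10^-4 + 1.63/1.92×10^-3) = 0.04030 rad.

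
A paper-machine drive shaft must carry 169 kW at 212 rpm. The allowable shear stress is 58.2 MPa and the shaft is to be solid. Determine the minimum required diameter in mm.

87.3 mm

ω = 2π·212/60 = 22.20 rad/s, so T = P/ω = 169×10³ / 22.20 = 7612 N·m.
For a solid shaft τ_max = 16T/(πd³), so d = (16T/(π τ_allow))^(1/3) = (16·7612/(π·5.82×10^7))^(1/3) = 0.08734 m.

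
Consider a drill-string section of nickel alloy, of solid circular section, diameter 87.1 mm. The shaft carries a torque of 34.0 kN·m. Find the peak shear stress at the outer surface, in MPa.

262 MPa

J = πd⁴/32 = π(0.0871)⁴/32 = 5.650×10^-6 m⁴.
τ_max = T·r/J = 34000 × 0.0435 / 5.650×10^-6 = 2.621×10^8 Pa.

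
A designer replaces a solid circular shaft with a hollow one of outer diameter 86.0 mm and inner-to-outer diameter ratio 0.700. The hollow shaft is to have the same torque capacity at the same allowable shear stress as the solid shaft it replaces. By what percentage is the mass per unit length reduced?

Equal τ_max and T ⇒ the solid shaft needs d_s³ = d_o³(1−k⁴), so d_s = 86.0·(1−0.700⁴)^(1/3) = 78.48 mm.
Area ratio A_h/A_s = d_o²(1−k²)/d_s² = (1−k²)/(1−k⁴)^(2/3) = 0.6124.
Mass saving = 1 − 0.6124 = 38.8 %.

38.8 %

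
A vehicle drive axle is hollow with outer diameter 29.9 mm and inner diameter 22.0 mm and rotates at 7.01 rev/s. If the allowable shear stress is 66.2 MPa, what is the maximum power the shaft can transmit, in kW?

J = π(d_o⁴ − d_i⁴)/32 = π(0.0299⁴ − 0.0220⁴)/32 = 5.547×10^-8 m⁴.
T_max = τ_allow·J/r = 6.62×10^7 × 5.547×10^-8 / 0.0149 = 245.6 N·m.
ω = 2π·7.01 = 44.05 rad/s, so P_max = T_max·ω = 1.082×10^4 W.

10.8 kW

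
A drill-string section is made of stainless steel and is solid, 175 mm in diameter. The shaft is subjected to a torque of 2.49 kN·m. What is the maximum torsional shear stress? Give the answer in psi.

J = πd⁴/32 = π(0.175)⁴/32 = 9.208×10^-5 m⁴.
τ_max = T·r/J = 2490 × 0.0875 / 9.208×10^-5 = 2.366×10^6 Pa.

343 psi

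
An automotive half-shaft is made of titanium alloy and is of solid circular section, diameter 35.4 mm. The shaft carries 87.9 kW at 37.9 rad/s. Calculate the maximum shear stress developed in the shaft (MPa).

266 MPa

ω = 37.9 rad/s, so T = P/ω = 87.9×10³ / 37.90 = 2319 N·m.
J = πd⁴/32 = π(0.0354)⁴/32 = 1.542×10^-7 m⁴.
τ_max = T·r/J = 2319 × 0.0177 / 1.542×10^-7 = 2.663×10^8 Pa.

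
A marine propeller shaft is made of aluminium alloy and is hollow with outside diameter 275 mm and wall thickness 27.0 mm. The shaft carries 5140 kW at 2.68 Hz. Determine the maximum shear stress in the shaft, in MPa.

ω = 2π·2.68 = 16.84 rad/s, so T = P/ω = 5140×10³ / 16.84 = 305200 N·m.
J = π(d_o⁴ − d_i⁴)/32 = π(0.275⁴ − 0.221⁴)/32 = 3.273×10^-4 m⁴.
τ_max = T·r/J = 305200 × 0.138 / 3.273×10^-4 = 1.282×10^8 Pa.

128 MPa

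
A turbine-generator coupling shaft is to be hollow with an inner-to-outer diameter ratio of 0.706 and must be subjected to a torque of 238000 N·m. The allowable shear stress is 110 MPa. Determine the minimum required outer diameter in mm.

245 mm

For a hollow shaft with d_i/d_o = 0.706: τ_max = 16T/(π d_o³ (1−k⁴)), so d_o = [16T/(π τ_allow (1−k⁴))]^(1/3) = [16·238000/(π·1.10×10^8·0.7516)]^(1/3) = 0.2448 m.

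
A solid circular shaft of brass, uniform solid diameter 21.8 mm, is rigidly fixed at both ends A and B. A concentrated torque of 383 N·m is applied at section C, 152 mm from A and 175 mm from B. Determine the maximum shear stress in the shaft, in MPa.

With uniform GJ and both ends fixed, compatibility θ_AC = θ_CB gives T_A·a = T_B·b, together with T_A + T_B = T₀.
T_A = T₀·b/(a+b) = 383.0·175/327.0 = 205.0 N·m; T_B = 178.0 N·m.
τ in each portion: τ_AC = 1.01×10^8 Pa, τ_CB = 8.75×10^7 Pa; maximum is in AC.
τ_max = T_AC·r/J = 205.0·0.0109/2.22×10^-8 = 1.008×10^8 Pa.

101 MPa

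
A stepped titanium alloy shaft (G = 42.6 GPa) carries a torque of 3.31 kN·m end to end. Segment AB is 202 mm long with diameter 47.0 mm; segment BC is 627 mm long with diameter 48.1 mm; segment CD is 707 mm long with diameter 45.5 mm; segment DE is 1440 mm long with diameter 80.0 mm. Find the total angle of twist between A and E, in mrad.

J_AB = π(0.0470)⁴/32 = 4.79×10^-7 m⁴; J_BC = π(0.0481)⁴/32 = 5.26×10^-7 m⁴; J_CD = π(0.0455)⁴/32 = 4.21×10^-7 m⁴; J_DE = π(0.0800)⁴/32 = 4.02×10^-6 m⁴.
θ = (T/G)·Σ L_i/J_i = (3310/42.6×10⁹)·(0.202/4.79×10^-7 + 0.627/5.26×10^-7 + 0.707/4.21×10^-7 + 1.44/4.02×10^-6) = 0.2838 rad.

284 mrad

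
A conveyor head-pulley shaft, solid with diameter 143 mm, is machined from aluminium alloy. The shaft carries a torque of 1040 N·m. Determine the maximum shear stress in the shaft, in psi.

J = πd⁴/32 = π(0.143)⁴/32 = 4.105×10^-5 m⁴.
τ_max = T·r/J = 1040 × 0.0715 / 4.105×10^-5 = 1.811×10^6 Pa.

263 psi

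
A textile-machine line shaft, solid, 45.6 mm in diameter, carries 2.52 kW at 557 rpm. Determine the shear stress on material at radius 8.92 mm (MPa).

ω = 2π·557/60 = 58.33 rad/s, so T = P/ω = 2.52×10³ / 58.33 = 43.20 N·m.
J = πd⁴/32 = π(0.0456)⁴/32 = 4.245×10^-7 m⁴.
Shear stress varies linearly with radius: τ = T·r/J = 43.20 × 0.00892 / 4.245×10^-7 = 9.079×10^5 Pa.

0.908 MPa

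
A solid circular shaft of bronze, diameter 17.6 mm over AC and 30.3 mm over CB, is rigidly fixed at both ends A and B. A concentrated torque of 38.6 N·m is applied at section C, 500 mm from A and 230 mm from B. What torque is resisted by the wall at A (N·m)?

1.92 N·m

Compatibility: T_A·a/J_AC = T_B·b/J_CB with T_A + T_B = T₀.
J_AC = 9.42×10^-9 m⁴, J_CB = 8.28×10^-8 m⁴, so T_A = T₀·(J_AC/a)/((J_AC/a)+(J_CB/b)) = 1.921 N·m, T_B = 36.68 N·m.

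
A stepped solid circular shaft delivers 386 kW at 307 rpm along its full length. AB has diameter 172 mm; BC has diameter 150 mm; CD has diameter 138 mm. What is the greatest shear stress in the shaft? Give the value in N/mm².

23.3 N/mm²

ω = 2π·307/60 = 32.15 rad/s, so T = P/ω = 386×10³ / 32.15 = 12010 N·m.
Under the same torque, τ_max = 16T/(πd³) is largest where d is smallest — segment CD (d = 138 mm).
τ_max = 16·12010/(π·(0.138)³) = 2.327×10^7 Pa.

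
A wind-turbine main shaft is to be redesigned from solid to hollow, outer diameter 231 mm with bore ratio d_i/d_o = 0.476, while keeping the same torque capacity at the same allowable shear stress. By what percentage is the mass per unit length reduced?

Equal τ_max and T ⇒ the solid shaft needs d_s³ = d_o³(1−k⁴), so d_s = 231·(1−0.476⁴)^(1/3) = 227.0 mm.
Area ratio A_h/A_s = d_o²(1−k²)/d_s² = (1−k²)/(1−k⁴)^(2/3) = 0.8011.
Mass saving = 1 − 0.8011 = 19.9 %.

19.9 %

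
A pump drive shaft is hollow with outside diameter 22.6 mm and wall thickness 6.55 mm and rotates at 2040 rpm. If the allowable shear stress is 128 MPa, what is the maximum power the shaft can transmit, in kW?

J = π(d_o⁴ − d_i⁴)/32 = π(0.0226⁴ − 0.00950⁴)/32 = 2.481×10^-8 m⁴.
T_max = τ_allow·J/r = 1.28×10^8 × 2.481×10^-8 / 0.0113 = 281.1 N·m.
ω = 2π·2040/60 = 213.6 rad/s, so P_max = T_max·ω = 6.004×10^4 W.

60.0 kW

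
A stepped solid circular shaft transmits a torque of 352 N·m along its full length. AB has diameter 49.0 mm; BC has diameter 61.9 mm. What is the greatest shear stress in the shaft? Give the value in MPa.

Under the same torque, τ_max = 16T/(πd³) is largest where d is smallest — segment AB (d = 49.0 mm).
τ_max = 16·352.0/(π·(0.0490)³) = 1.524×10^7 Pa.

15.2 MPa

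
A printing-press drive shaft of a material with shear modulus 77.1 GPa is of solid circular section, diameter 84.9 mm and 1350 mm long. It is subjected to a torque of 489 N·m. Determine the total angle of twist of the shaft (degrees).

0.0962°

J = πd⁴/32 = π(0.0849)⁴/32 = 5.101×10^-6 m⁴.
θ = T·L/(G·J) = 489.0 × 1.35 / (77.1×10⁹ × 5.101×10^-6) = 1.679×10^-3 rad.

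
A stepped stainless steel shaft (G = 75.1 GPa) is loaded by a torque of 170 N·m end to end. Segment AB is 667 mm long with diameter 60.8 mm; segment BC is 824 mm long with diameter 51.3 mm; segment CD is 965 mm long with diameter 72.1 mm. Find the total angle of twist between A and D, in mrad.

J_AB = π(0.0608)⁴/32 = 1.34×10^-6 m⁴; J_BC = π(0.0513)⁴/32 = 6.80×10^-7 m⁴; J_CD = π(0.0721)⁴/32 = 2.65×10^-6 m⁴.
θ = (T/G)·Σ L_i/J_i = (170.0/75.1×10⁹)·(0.667/1.34×10^-6 + 0.824/6.80×10^-7 + 0.965/2.65×10^-6) = 4.692×10^-3 rad.

4.69 mrad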